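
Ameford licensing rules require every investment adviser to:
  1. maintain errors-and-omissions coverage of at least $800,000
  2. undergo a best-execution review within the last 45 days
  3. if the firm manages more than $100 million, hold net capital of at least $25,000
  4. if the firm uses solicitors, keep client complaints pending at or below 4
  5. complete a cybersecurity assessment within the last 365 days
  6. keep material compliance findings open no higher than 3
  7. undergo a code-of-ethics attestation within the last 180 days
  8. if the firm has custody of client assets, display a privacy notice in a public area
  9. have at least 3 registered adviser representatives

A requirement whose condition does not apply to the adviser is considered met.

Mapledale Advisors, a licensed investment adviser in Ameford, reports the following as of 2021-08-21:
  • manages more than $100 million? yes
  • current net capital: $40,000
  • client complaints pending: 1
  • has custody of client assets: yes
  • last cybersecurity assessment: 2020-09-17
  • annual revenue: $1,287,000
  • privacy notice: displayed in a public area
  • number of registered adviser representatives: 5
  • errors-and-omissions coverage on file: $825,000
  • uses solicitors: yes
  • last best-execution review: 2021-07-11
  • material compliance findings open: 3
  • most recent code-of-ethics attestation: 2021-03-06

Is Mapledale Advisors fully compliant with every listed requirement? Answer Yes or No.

1. errors-and-omissions coverage $825,000 ≥ $800,000 → met
2. best-execution review 41 days ago vs limit 45 → met
3. condition 'manages more than $100 million' holds; net capital $40,000 ≥ $25,000 → met
4. condition 'uses solicitors' holds; client complaints pending 1 ≤ 4 → met
5. cybersecurity assessment 338 days ago vs limit 365 → met
6. material compliance findings open 3 ≤ 3 → met
7. code-of-ethics attestation 168 days ago vs limit 180 → met
8. condition 'has custody of client assets' holds; privacy notice present → met
9. registered adviser representatives 5 ≥ 3 → met
All met.

Yes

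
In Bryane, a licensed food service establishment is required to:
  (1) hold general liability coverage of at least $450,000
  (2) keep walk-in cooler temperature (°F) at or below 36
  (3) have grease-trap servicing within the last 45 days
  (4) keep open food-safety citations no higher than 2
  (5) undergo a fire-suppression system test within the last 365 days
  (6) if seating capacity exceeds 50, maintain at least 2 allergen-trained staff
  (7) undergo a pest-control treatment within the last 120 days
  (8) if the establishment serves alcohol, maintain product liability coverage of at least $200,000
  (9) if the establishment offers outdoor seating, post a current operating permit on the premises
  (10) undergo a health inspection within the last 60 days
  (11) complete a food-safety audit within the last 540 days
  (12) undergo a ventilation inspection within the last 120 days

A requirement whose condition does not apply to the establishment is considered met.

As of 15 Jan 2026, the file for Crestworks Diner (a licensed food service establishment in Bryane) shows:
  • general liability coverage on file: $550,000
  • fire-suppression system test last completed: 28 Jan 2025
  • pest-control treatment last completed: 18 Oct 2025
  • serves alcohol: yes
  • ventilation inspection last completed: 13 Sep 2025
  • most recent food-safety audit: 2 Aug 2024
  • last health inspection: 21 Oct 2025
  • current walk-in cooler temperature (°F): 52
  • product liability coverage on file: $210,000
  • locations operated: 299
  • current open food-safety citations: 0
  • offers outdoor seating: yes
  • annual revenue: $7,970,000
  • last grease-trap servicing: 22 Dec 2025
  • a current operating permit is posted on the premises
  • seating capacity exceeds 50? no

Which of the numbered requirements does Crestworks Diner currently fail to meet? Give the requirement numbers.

1. general liability coverage $550,000 ≥ $450,000 → met
2. walk-in cooler temperature (°F) 52 > 36 → not met
3. grease-trap servicing 24 days ago vs limit 45 → met
4. open food-safety citations 0 ≤ 2 → met
5. fire-suppression system test 352 days ago vs limit 365 → met
6. condition 'seating capacity exceeds 50' does not hold → requirement n/a → met
7. pest-control treatment 89 days ago vs limit 120 → met
8. condition 'serves alcohol' holds; product liability coverage $210,000 ≥ $200,000 → met
9. condition 'offers outdoor seating' holds; current operating permit present → met
10. health inspection 86 days ago vs limit 60 → not met
11. food-safety audit 531 days ago vs limit 540 → met
12. ventilation inspection 124 days ago vs limit 120 → not met
Not met: 2, 10, 12

2, 10, 12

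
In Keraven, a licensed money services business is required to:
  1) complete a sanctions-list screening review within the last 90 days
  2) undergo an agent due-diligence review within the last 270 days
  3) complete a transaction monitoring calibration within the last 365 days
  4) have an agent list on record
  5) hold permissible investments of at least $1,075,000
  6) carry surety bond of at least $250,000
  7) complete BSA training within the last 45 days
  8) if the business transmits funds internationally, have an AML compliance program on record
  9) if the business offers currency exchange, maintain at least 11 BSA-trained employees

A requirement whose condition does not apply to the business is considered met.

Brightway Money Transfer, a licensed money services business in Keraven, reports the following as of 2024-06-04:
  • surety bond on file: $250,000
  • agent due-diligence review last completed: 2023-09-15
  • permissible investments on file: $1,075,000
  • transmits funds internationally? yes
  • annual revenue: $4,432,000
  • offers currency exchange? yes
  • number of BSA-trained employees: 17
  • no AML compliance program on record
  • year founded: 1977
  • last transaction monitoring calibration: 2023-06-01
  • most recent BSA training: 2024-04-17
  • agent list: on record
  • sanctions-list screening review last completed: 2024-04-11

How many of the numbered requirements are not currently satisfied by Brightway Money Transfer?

3

1. sanctions-list screening review 54 days ago vs limit 90 → met
2. agent due-diligence review 263 days ago vs limit 270 → met
3. transaction monitoring calibration 369 days ago vs limit 365 → not met
4. agent list present → met
5. permissible investments $1,075,000 ≥ $1,075,000 → met
6. surety bond $250,000 ≥ $250,000 → met
7. BSA training 48 days ago vs limit 45 → not met
8. condition 'transmits funds internationally' holds; AML compliance program absent → not met
9. condition 'offers currency exchange' holds; BSA-trained employees 17 ≥ 11 → met
Not met: 3 of 9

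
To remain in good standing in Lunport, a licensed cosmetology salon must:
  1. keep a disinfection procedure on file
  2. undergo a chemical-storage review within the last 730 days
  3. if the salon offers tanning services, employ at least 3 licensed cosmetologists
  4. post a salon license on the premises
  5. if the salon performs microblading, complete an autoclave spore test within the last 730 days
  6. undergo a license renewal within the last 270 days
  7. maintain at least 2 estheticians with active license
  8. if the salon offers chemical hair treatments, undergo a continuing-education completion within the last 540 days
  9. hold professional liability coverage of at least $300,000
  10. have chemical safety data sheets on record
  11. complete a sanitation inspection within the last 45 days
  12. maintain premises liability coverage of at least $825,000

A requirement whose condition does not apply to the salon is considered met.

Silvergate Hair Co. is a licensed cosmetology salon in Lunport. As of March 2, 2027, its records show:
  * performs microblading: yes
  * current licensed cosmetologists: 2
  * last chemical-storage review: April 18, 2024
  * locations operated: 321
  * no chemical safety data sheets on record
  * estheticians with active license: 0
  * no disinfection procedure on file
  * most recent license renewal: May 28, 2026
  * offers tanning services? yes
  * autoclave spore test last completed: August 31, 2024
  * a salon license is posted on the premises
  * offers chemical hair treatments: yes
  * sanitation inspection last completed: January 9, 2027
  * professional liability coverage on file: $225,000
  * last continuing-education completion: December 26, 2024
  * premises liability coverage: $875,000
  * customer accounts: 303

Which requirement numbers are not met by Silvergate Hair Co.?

1. disinfection procedure absent → not met
2. chemical-storage review 1048 days ago vs limit 730 → not met
3. condition 'offers tanning services' holds; licensed cosmetologists 2 < 3 → not met
4. salon license present → met
5. condition 'performs microblading' holds; autoclave spore test 913 days ago vs limit 730 → not met
6. license renewal 278 days ago vs limit 270 → not met
7. estheticians with active license 0 < 2 → not met
8. condition 'offers chemical hair treatments' holds; continuing-education completion 796 days ago vs limit 540 → not met
9. professional liability coverage $225,000 < $300,000 → not met
10. chemical safety data sheets absent → not met
11. sanitation inspection 52 days ago vs limit 45 → not met
12. premises liability coverage $875,000 ≥ $825,000 → met
Not met: 1, 2, 3, 5, 6, 7, 8, 9, 10, 11

1, 2, 3, 5, 6, 7, 8, 9, 10, 11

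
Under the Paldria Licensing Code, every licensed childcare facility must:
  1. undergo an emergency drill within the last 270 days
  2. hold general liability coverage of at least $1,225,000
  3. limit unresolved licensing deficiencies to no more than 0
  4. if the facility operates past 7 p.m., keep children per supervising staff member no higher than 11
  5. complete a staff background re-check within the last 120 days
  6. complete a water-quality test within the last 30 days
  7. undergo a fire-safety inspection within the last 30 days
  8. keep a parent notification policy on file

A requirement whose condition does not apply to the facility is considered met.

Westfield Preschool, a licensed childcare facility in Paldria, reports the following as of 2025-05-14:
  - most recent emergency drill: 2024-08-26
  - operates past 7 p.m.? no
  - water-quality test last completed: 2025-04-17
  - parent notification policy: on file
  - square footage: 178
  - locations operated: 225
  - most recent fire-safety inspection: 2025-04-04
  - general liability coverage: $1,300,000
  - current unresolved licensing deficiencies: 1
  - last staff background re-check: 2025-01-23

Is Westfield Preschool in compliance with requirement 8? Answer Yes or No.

Yes

8. parent notification policy present → met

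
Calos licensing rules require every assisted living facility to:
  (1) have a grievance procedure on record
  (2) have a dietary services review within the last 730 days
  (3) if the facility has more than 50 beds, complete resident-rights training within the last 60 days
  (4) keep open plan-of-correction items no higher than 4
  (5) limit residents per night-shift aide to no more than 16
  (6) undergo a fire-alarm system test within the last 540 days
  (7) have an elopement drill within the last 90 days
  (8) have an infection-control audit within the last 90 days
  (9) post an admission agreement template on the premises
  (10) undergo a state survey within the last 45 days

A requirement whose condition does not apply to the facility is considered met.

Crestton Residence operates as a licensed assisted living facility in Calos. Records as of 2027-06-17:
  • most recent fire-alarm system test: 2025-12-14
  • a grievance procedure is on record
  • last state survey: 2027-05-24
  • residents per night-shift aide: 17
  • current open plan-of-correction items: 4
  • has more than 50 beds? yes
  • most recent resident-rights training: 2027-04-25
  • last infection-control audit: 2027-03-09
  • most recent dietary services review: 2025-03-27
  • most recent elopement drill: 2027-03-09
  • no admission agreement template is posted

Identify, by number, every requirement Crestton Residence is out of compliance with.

1. grievance procedure present → met
2. dietary services review 812 days ago vs limit 730 → not met
3. condition 'has more than 50 beds' holds; resident-rights training 53 days ago vs limit 60 → met
4. open plan-of-correction items 4 ≤ 4 → met
5. residents per night-shift aide 17 > 16 → not met
6. fire-alarm system test 550 days ago vs limit 540 → not met
7. elopement drill 100 days ago vs limit 90 → not met
8. infection-control audit 100 days ago vs limit 90 → not met
9. admission agreement template absent → not met
10. state survey 24 days ago vs limit 45 → met
Not met: 2, 5, 6, 7, 8, 9

2, 5, 6, 7, 8, 9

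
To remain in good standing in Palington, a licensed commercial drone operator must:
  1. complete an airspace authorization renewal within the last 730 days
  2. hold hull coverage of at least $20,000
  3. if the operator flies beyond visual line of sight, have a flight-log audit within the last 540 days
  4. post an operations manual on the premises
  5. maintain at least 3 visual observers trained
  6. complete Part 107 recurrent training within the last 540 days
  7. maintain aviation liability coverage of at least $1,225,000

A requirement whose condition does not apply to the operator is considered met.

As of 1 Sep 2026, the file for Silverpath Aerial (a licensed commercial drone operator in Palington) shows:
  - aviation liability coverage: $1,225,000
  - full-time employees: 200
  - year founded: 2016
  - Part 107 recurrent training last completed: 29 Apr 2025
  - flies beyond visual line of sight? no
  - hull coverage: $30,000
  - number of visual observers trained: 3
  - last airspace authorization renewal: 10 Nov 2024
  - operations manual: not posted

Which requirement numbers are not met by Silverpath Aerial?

4

1. airspace authorization renewal 660 days ago vs limit 730 → met
2. hull coverage $30,000 ≥ $20,000 → met
3. condition 'flies beyond visual line of sight' does not hold → requirement n/a → met
4. operations manual absent → not met
5. visual observers trained 3 ≥ 3 → met
6. Part 107 recurrent training 490 days ago vs limit 540 → met
7. aviation liability coverage $1,225,000 ≥ $1,225,000 → met
Not met: 4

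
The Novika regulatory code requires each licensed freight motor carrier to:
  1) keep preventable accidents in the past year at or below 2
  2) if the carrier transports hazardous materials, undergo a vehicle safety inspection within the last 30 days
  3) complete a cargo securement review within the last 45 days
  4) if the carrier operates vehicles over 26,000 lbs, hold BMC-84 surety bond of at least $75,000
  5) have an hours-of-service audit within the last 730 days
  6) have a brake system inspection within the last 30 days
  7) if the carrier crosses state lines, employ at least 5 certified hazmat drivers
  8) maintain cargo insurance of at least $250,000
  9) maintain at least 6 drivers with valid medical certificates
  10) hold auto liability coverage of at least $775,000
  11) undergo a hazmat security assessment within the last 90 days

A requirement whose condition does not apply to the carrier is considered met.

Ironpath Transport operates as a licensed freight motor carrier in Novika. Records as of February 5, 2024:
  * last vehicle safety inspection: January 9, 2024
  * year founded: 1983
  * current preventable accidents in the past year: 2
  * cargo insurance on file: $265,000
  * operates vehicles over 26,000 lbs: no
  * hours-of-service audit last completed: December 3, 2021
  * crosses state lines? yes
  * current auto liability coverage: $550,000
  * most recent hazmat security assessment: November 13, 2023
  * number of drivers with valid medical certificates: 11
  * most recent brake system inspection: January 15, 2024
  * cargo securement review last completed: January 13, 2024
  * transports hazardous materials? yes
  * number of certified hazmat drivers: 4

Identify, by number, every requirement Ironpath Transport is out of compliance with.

5, 7, 10

1. preventable accidents in the past year 2 ≤ 2 → met
2. condition 'transports hazardous materials' holds; vehicle safety inspection 27 days ago vs limit 30 → met
3. cargo securement review 23 days ago vs limit 45 → met
4. condition 'operates vehicles over 26,000 lbs' does not hold → requirement n/a → met
5. hours-of-service audit 794 days ago vs limit 730 → not met
6. brake system inspection 21 days ago vs limit 30 → met
7. condition 'crosses state lines' holds; certified hazmat drivers 4 < 5 → not met
8. cargo insurance $265,000 ≥ $250,000 → met
9. drivers with valid medical certificates 11 ≥ 6 → met
10. auto liability coverage $550,000 < $775,000 → not met
11. hazmat security assessment 84 days ago vs limit 90 → met
Not met: 5, 7, 10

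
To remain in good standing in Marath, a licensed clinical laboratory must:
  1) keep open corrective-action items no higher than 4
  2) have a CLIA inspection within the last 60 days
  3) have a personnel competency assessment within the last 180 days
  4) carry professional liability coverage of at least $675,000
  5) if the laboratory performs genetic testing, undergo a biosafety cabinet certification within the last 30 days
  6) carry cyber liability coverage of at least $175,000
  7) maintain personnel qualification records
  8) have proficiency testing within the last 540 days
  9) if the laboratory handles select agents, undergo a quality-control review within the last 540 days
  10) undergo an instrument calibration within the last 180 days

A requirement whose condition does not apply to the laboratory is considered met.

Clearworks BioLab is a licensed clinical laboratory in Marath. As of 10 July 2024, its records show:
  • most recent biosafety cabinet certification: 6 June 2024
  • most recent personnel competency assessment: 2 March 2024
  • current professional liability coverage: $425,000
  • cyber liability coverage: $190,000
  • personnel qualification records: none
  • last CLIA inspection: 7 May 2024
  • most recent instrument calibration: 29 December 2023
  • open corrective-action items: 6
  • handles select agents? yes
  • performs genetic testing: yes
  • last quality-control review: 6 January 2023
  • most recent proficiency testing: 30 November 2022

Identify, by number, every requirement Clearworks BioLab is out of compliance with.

1, 2, 4, 5, 7, 8, 9, 10

1. open corrective-action items 6 > 4 → not met
2. CLIA inspection 64 days ago vs limit 60 → not met
3. personnel competency assessment 130 days ago vs limit 180 → met
4. professional liability coverage $425,000 < $675,000 → not met
5. condition 'performs genetic testing' holds; biosafety cabinet certification 34 days ago vs limit 30 → not met
6. cyber liability coverage $190,000 ≥ $175,000 → met
7. personnel qualification records absent → not met
8. proficiency testing 588 days ago vs limit 540 → not met
9. condition 'handles select agents' holds; quality-control review 551 days ago vs limit 540 → not met
10. instrument calibration 194 days ago vs limit 180 → not met
Not met: 1, 2, 4, 5, 7, 8, 9, 10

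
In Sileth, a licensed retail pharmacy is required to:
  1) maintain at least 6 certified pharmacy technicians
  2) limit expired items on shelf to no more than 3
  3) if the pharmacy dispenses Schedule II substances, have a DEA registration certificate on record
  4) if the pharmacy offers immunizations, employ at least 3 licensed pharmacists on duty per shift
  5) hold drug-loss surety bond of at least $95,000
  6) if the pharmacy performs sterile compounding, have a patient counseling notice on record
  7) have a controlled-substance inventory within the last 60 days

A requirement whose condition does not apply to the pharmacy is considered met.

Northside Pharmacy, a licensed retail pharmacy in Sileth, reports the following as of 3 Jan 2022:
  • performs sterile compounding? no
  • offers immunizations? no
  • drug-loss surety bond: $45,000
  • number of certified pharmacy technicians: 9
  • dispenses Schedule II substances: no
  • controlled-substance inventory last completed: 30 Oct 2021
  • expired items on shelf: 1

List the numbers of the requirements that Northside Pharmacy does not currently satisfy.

5, 7

1. certified pharmacy technicians 9 ≥ 6 → met
2. expired items on shelf 1 ≤ 3 → met
3. condition 'dispenses Schedule II substances' does not hold → requirement n/a → met
4. condition 'offers immunizations' does not hold → requirement n/a → met
5. drug-loss surety bond $45,000 < $95,000 → not met
6. condition 'performs sterile compounding' does not hold → requirement n/a → met
7. controlled-substance inventory 65 days ago vs limit 60 → not met
Not met: 5, 7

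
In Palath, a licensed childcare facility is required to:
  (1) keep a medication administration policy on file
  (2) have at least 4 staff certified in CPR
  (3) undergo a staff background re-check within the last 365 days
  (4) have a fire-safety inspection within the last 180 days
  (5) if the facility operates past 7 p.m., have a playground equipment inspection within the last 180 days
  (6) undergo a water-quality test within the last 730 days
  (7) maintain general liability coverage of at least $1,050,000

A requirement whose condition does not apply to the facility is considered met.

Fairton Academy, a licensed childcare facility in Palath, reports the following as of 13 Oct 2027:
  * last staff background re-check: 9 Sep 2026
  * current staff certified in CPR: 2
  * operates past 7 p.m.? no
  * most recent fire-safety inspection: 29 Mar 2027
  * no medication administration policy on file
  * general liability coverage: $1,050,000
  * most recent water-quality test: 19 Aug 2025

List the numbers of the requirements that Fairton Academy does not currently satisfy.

1. medication administration policy absent → not met
2. staff certified in CPR 2 < 4 → not met
3. staff background re-check 399 days ago vs limit 365 → not met
4. fire-safety inspection 198 days ago vs limit 180 → not met
5. condition 'operates past 7 p.m.' does not hold → requirement n/a → met
6. water-quality test 785 days ago vs limit 730 → not met
7. general liability coverage $1,050,000 ≥ $1,050,000 → met
Not met: 1, 2, 3, 4, 6

1, 2, 3, 4, 6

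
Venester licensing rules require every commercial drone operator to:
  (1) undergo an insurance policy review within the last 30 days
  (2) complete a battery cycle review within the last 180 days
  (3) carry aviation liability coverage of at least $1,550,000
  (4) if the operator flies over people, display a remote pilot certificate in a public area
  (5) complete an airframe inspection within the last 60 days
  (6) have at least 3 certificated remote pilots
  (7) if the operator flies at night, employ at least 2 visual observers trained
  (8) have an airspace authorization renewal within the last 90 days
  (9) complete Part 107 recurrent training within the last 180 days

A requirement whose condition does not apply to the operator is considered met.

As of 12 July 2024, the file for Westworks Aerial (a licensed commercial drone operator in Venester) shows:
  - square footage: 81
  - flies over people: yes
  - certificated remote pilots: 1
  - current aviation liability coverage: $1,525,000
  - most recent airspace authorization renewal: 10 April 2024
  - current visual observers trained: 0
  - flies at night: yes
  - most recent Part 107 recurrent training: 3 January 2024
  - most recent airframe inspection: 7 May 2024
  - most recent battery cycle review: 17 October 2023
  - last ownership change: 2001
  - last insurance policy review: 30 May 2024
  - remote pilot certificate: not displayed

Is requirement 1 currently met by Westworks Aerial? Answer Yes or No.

1. insurance policy review 43 days ago vs limit 30 → not met

No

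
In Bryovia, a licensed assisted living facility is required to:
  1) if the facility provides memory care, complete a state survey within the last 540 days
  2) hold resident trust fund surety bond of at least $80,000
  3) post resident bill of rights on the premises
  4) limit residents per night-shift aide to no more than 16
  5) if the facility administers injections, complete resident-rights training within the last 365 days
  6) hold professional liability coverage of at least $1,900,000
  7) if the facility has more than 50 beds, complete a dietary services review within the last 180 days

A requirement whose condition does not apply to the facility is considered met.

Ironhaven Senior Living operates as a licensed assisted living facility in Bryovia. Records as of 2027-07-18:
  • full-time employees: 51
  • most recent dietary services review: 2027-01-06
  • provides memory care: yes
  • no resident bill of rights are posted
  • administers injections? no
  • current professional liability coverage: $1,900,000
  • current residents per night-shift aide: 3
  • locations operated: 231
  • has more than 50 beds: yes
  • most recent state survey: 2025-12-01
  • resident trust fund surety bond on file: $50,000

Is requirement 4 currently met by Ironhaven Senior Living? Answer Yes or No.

4. residents per night-shift aide 3 ≤ 16 → met

Yes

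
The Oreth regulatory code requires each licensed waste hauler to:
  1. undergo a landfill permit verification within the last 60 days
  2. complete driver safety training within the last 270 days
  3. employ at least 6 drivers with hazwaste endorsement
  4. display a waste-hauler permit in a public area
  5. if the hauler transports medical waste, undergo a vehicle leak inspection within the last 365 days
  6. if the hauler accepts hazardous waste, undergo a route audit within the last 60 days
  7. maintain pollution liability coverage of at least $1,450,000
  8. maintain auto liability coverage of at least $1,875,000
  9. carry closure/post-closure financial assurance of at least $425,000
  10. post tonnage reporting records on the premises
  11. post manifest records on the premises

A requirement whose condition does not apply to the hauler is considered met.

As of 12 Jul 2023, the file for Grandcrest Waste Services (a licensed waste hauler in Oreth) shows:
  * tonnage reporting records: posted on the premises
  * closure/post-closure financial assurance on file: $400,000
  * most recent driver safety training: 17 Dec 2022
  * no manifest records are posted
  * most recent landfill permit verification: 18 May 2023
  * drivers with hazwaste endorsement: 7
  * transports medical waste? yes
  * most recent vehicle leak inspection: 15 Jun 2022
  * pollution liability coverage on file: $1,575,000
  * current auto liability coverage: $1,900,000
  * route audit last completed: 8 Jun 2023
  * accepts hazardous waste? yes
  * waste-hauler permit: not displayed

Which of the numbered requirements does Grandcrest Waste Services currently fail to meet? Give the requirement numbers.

4, 5, 9, 11

1. landfill permit verification 55 days ago vs limit 60 → met
2. driver safety training 207 days ago vs limit 270 → met
3. drivers with hazwaste endorsement 7 ≥ 6 → met
4. waste-hauler permit absent → not met
5. condition 'transports medical waste' holds; vehicle leak inspection 392 days ago vs limit 365 → not met
6. condition 'accepts hazardous waste' holds; route audit 34 days ago vs limit 60 → met
7. pollution liability coverage $1,575,000 ≥ $1,450,000 → met
8. auto liability coverage $1,900,000 ≥ $1,875,000 → met
9. closure/post-closure financial assurance $400,000 < $425,000 → not met
10. tonnage reporting records present → met
11. manifest records absent → not met
Not met: 4, 5, 9, 11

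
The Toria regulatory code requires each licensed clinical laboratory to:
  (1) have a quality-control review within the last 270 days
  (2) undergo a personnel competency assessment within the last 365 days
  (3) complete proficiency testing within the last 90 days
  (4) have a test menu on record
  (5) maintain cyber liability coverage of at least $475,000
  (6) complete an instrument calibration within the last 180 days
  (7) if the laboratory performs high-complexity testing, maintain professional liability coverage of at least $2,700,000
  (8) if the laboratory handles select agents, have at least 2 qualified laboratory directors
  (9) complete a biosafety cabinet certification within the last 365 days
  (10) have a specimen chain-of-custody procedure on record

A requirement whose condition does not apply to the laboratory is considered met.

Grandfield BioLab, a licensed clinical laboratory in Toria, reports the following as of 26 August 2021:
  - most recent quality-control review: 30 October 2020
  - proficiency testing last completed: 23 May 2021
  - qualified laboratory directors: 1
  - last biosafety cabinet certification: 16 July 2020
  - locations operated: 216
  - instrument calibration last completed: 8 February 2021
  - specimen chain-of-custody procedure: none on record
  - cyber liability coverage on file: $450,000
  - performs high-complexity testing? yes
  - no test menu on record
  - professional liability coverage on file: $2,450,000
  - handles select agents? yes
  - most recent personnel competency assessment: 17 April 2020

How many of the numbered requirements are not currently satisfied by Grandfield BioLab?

10

1. quality-control review 300 days ago vs limit 270 → not met
2. personnel competency assessment 496 days ago vs limit 365 → not met
3. proficiency testing 95 days ago vs limit 90 → not met
4. test menu absent → not met
5. cyber liability coverage $450,000 < $475,000 → not met
6. instrument calibration 199 days ago vs limit 180 → not met
7. condition 'performs high-complexity testing' holds; professional liability coverage $2,450,000 < $2,700,000 → not met
8. condition 'handles select agents' holds; qualified laboratory directors 1 < 2 → not met
9. biosafety cabinet certification 406 days ago vs limit 365 → not met
10. specimen chain-of-custody procedure absent → not met
Not met: 10 of 10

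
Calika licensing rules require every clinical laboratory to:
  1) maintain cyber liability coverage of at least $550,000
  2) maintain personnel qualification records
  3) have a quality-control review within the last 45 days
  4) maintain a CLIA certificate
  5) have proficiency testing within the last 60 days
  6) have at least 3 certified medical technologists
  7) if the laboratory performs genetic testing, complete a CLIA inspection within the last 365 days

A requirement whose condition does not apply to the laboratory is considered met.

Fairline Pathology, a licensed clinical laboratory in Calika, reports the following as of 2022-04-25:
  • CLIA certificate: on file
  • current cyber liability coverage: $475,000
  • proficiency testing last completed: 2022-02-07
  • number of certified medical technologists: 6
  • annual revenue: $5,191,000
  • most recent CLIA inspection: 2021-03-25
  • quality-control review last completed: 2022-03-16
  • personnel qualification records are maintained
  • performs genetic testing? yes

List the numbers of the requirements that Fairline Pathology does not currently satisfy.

1, 5, 7

1. cyber liability coverage $475,000 < $550,000 → not met
2. personnel qualification records present → met
3. quality-control review 40 days ago vs limit 45 → met
4. CLIA certificate present → met
5. proficiency testing 77 days ago vs limit 60 → not met
6. certified medical technologists 6 ≥ 3 → met
7. condition 'performs genetic testing' holds; CLIA inspection 396 days ago vs limit 365 → not met
Not met: 1, 5, 7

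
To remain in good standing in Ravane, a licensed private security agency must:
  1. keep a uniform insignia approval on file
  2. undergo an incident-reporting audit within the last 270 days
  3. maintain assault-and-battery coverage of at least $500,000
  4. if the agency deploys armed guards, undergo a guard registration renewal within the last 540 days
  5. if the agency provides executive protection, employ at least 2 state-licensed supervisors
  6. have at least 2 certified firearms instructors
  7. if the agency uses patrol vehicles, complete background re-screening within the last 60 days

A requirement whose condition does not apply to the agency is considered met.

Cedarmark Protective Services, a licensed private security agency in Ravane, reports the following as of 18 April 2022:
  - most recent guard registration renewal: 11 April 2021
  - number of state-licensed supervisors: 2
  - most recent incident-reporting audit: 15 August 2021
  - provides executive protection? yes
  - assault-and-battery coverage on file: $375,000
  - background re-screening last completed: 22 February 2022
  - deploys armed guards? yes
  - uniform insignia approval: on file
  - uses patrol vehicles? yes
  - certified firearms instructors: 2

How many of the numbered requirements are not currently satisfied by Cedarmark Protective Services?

1

1. uniform insignia approval present → met
2. incident-reporting audit 246 days ago vs limit 270 → met
3. assault-and-battery coverage $375,000 < $500,000 → not met
4. condition 'deploys armed guards' holds; guard registration renewal 372 days ago vs limit 540 → met
5. condition 'provides executive protection' holds; state-licensed supervisors 2 ≥ 2 → met
6. certified firearms instructors 2 ≥ 2 → met
7. condition 'uses patrol vehicles' holds; background re-screening 55 days ago vs limit 60 → met
Not met: 1 of 7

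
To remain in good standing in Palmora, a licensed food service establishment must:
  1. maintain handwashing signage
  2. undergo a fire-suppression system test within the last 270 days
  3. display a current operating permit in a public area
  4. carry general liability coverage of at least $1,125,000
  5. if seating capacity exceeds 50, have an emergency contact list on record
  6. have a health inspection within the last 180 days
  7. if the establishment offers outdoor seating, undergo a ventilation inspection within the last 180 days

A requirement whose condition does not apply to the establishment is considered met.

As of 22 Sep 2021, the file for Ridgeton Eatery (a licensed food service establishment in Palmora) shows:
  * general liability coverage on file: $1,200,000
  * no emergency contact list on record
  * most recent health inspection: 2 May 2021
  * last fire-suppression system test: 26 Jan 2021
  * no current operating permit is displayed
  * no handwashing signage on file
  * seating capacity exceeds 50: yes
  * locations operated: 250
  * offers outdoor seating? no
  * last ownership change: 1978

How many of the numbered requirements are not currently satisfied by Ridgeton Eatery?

3

1. handwashing signage absent → not met
2. fire-suppression system test 239 days ago vs limit 270 → met
3. current operating permit absent → not met
4. general liability coverage $1,200,000 ≥ $1,125,000 → met
5. condition 'seating capacity exceeds 50' holds; emergency contact list absent → not met
6. health inspection 143 days ago vs limit 180 → met
7. condition 'offers outdoor seating' does not hold → requirement n/a → met
Not met: 3 of 7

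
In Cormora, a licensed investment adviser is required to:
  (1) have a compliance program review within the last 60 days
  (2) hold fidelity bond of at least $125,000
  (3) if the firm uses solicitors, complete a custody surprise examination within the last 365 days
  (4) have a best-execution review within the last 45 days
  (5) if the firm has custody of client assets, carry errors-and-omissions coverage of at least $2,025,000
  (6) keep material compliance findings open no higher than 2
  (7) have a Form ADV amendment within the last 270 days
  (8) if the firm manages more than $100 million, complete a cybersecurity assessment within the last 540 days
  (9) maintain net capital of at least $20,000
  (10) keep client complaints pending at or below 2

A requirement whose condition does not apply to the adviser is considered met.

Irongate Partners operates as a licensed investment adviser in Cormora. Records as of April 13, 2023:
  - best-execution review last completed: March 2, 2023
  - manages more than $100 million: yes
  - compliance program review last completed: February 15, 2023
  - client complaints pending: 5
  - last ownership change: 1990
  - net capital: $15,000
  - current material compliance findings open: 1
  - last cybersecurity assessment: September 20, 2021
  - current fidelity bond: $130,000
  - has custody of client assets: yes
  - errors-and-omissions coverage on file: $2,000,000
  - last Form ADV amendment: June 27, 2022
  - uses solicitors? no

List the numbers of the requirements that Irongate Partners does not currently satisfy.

5, 7, 8, 9, 10

1. compliance program review 57 days ago vs limit 60 → met
2. fidelity bond $130,000 ≥ $125,000 → met
3. condition 'uses solicitors' does not hold → requirement n/a → met
4. best-execution review 42 days ago vs limit 45 → met
5. condition 'has custody of client assets' holds; errors-and-omissions coverage $2,000,000 < $2,025,000 → not met
6. material compliance findings open 1 ≤ 2 → met
7. Form ADV amendment 290 days ago vs limit 270 → not met
8. condition 'manages more than $100 million' holds; cybersecurity assessment 570 days ago vs limit 540 → not met
9. net capital $15,000 < $20,000 → not met
10. client complaints pending 5 > 2 → not met
Not met: 5, 7, 8, 9, 10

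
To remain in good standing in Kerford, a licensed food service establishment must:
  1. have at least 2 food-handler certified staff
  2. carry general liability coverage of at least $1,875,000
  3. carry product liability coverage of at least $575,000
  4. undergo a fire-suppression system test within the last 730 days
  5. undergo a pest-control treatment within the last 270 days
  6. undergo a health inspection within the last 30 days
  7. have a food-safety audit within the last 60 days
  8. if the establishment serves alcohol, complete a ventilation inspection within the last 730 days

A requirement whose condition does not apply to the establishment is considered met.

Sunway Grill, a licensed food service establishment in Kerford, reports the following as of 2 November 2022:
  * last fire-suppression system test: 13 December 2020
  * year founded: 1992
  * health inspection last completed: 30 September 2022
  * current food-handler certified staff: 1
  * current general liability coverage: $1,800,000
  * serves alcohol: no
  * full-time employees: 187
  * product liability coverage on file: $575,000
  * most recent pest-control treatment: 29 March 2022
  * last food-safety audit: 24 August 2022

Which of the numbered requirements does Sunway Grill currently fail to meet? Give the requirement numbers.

1. food-handler certified staff 1 < 2 → not met
2. general liability coverage $1,800,000 < $1,875,000 → not met
3. product liability coverage $575,000 ≥ $575,000 → met
4. fire-suppression system test 689 days ago vs limit 730 → met
5. pest-control treatment 218 days ago vs limit 270 → met
6. health inspection 33 days ago vs limit 30 → not met
7. food-safety audit 70 days ago vs limit 60 → not met
8. condition 'serves alcohol' does not hold → requirement n/a → met
Not met: 1, 2, 6, 7

1, 2, 6, 7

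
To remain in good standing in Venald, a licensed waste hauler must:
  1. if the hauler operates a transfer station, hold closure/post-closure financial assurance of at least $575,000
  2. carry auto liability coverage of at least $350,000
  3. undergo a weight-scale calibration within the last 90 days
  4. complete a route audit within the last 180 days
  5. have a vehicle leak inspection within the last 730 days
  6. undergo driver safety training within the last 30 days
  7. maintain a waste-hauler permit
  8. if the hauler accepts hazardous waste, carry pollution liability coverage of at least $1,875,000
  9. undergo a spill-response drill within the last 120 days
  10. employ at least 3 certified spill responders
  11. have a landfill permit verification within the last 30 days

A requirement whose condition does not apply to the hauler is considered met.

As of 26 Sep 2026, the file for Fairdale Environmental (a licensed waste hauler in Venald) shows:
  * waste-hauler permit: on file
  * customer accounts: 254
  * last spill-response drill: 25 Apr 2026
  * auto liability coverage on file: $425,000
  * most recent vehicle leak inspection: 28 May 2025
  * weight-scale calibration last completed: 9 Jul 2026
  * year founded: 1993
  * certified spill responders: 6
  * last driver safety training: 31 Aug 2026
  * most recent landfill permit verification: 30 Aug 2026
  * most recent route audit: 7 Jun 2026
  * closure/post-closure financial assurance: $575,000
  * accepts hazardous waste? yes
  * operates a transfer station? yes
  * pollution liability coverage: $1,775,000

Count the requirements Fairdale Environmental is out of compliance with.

2

1. condition 'operates a transfer station' holds; closure/post-closure financial assurance $575,000 ≥ $575,000 → met
2. auto liability coverage $425,000 ≥ $350,000 → met
3. weight-scale calibration 79 days ago vs limit 90 → met
4. route audit 111 days ago vs limit 180 → met
5. vehicle leak inspection 486 days ago vs limit 730 → met
6. driver safety training 26 days ago vs limit 30 → met
7. waste-hauler permit present → met
8. condition 'accepts hazardous waste' holds; pollution liability coverage $1,775,000 < $1,875,000 → not met
9. spill-response drill 154 days ago vs limit 120 → not met
10. certified spill responders 6 ≥ 3 → met
11. landfill permit verification 27 days ago vs limit 30 → met
Not met: 2 of 11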